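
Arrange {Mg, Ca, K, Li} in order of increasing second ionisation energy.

Consider each +1 ion: Mg⁺ still has 1 valence electron; Ca⁺ still has 1 valence electron; K⁺ is the bare [Ar] core; Li⁺ is the bare [He] core.
Core electrons are held far more tightly than valence electrons, so K and Li top the IE_2 order.
Valence configurations: Mg⁺ [Ne]3s¹, Ca⁺ [Ar]4s¹.
Approximate IE_2 values (kJ/mol): Mg 1451, Ca 1145, K 3052, Li 7298.
Hence IE_2: Ca < Mg < K < Li.

Ca < Mg < K < Li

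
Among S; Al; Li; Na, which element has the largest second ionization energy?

Li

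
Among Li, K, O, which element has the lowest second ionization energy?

K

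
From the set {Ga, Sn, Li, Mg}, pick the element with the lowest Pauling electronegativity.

Li

EN rises left→right (higher Z_eff, smaller atoms) and falls top→bottom (larger, more shielded atoms).
A diagonal step moves right (one effect) and down (the opposite effect) at once.
Mg > Li: period and group pull opposite ways; the across-period shift dominates (1.31 vs 0.98).
Ga > Mg: the two effects oppose for this pair; the across-period effect wins (1.81 vs 1.31).
Sn > Ga: the two effects oppose for this pair; the across-period effect wins (1.96 vs 1.81).
Approximate values (Pauling): Li 0.98, Mg 1.31, Ga 1.81, Sn 1.96.
The lowest Pauling electronegativity among these belongs to Li.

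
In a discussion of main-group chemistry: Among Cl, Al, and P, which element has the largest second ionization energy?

Cl

The second ionization energy removes an electron from the +1 ion. For each element: Cl⁺ still has 6 valence electrons; Al⁺ still has 2 valence electrons; P⁺ still has 4 valence electrons.
All are still removing valence electrons, so compare the +1 ions as you would atoms: IE_2 generally rises across a period (higher Z_eff) and falls down a group (larger shell), subject to the usual subshell exceptions.
Valence configurations: Cl⁺ [Ne]3s²3p⁴, Al⁺ [Ne]3s², P⁺ [Ne]3s²3p².
The numbers (kJ/mol): Cl 2298, Al 1817, P 1907.
So the second ionization energies run Al < P < Cl.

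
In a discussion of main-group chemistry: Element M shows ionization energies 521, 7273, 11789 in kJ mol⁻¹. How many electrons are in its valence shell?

1

Look for the largest jump between consecutive ionization energies: IE2/IE1 ≈ 14.0, far larger than any earlier ratio.
That jump marks the point where a core electron is being removed. So the atom has 1 valence electron.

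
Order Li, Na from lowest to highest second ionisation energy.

Na, Li

IE_2 is the cost of taking one more electron from the +1 cation: Li⁺ is the bare [He] core; Na⁺ is the bare [Ne] core.
All of these are removing an electron from a noble-gas core or deeper; the smaller core (lower principal quantum number) is held far more tightly, and within a period the higher nuclear charge binds the same core more tightly.
Tabulated IE_2 (kJ/mol): Li 7298, Na 4562.
Hence IE_2: Na < Li.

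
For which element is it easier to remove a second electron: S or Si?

Si

After 1 electron has been removed, what remains? S⁺ still has 5 valence electrons; Si⁺ still has 3 valence electrons.
All are still removing valence electrons, so compare the +1 ions as you would atoms: IE_2 generally rises across a period (higher Z_eff) and falls down a group (larger shell), subject to the usual subshell exceptions.
Valence configurations: S⁺ [Ne]3s²3p³, Si⁺ [Ne]3s²3p¹.
Approximate IE_2 values (kJ/mol): S 2252, Si 1577.
So the second ionization energies run Si < S.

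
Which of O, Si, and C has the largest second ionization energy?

O

IE_2 is the cost of taking one more electron from the +1 cation: O⁺ still has 5 valence electrons; Si⁺ still has 3 valence electrons; C⁺ still has 3 valence electrons.
All are still removing valence electrons, so compare the +1 ions as you would atoms: IE_2 generally rises across a period (higher Z_eff) and falls down a group (larger shell), subject to the usual subshell exceptions.
Valence configurations: O⁺ [He]2s²2p³, Si⁺ [Ne]3s²3p¹, C⁺ [He]2s²2p¹.
Approximate IE_2 values (kJ/mol): O 3388, Si 1577, C 2353.
Putting it together, IE_2: Si < C < O.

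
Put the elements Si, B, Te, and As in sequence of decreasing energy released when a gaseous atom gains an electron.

B is in period 2, group 13; Si is in period 3, group 14; As is in period 4, group 15; Te is in period 5, group 16.
Adding an electron releases more energy for atoms nearer the top right (short of the noble gases).
A diagonal step moves right (one effect) and down (the opposite effect) at once.
As > B: the two effects oppose for this pair; the across-period effect wins (78 vs 27 kJ/mol).
Si > As: the two effects oppose for this pair; the down-group effect wins (134 vs 78 kJ/mol).
Te > Si: period and group pull opposite ways; the across-period shift dominates (190 vs 134 kJ/mol).
For reference (kJ/mol): B 27, Si 134, As 78, Te 190.
So from highest to lowest: Te > Si > As > B.

Te > Si > As > B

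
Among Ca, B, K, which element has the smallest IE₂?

Ca

After 1 electron has been removed, what remains? Ca⁺ still has 1 valence electron; B⁺ still has 2 valence electrons; K⁺ is the bare [Ar] core.
Pulling an electron out of a noble-gas core costs far more than removing a remaining valence electron, so K sits at the high end of IE_2.
Valence configurations: Ca⁺ [Ar]4s¹, B⁺ [He]2s².
Approximate IE_2 values (kJ/mol): Ca 1145, B 2427, K 3052.
Hence IE_2: Ca < B < K.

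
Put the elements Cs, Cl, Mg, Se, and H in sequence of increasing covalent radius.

H is in period 1, group 1; Mg is in period 3, group 2; Cl is in period 3, group 17; Se is in period 4, group 16; Cs is in period 6, group 1.
Radius decreases left→right (rising Z_eff, same n) and increases top→bottom (higher n).
Here both period and group differ, so the two effects have to be weighed against each other.
Cl > H: period and group pull opposite ways; the down-group shift dominates (99 vs 32 pm).
Se > Cl: both effects reinforce here, so Se is clearly the larger of the two.
Mg > Se: the two effects oppose for this pair; the across-period effect wins (139 vs 116 pm).
Cs > Mg: both effects reinforce here, so Cs is clearly the larger of the two.
For reference (pm): H 32, Mg 139, Cl 99, Se 116, Cs 232.
So from smallest to largest: H < Cl < Se < Mg < Cs.

H < Cl < Se < Mg < Cs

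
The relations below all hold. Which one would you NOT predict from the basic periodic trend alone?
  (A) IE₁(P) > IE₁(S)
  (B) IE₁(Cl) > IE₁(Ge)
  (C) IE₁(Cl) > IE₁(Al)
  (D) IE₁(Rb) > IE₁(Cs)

(A)

The general trend: first ionization energy increases across a period and decreases down a group.
(A) P (period 3, group 15) vs S (period 3, group 16): the stated order contradicts the simple trend.
(B) Cl (period 3, group 17) vs Ge (period 4, group 14): the stated order agrees with the simple trend.
(C) Cl (period 3, group 17) vs Al (period 3, group 13): the stated order agrees with the simple trend.
(D) Rb (period 5, group 1) vs Cs (period 6, group 1): the stated order agrees with the simple trend.
The exception is (A): S (3p⁴) ionizes more easily than half-filled P (3p³) because the paired 3p electron in S is pushed out by e⁻–e⁻ repulsion.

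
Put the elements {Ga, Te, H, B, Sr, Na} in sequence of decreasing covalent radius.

H is in period 1, group 1; B is in period 2, group 13; Na is in period 3, group 1; Ga is in period 4, group 13; Sr is in period 5, group 2; Te is in period 5, group 16.
Atomic radius shrinks across a period as nuclear charge pulls the same shell inward, and grows down a group as new shells are added.
Here both period and group differ, so the two effects have to be weighed against each other.
B > H: period and group pull opposite ways; the down-group shift dominates (85 vs 32 pm).
Ga > B: they share group 13; the group trend gives Ga the larger value.
Te > Ga: the two effects oppose for this pair; the down-group effect wins (136 vs 124 pm).
Na > Te: the two effects oppose for this pair; the across-period effect wins (155 vs 136 pm).
Sr > Na: period and group pull opposite ways; the down-group shift dominates (185 vs 155 pm).
For reference (pm): H 32, B 85, Na 155, Ga 124, Sr 185, Te 136.
So from largest to smallest: Sr > Na > Te > Ga > B > H.

Sr, Na, Te, Ga, B, H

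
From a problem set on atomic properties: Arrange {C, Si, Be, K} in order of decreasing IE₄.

Consider each +3 ion: C³⁺ still has 1 valence electron; Si³⁺ still has 1 valence electron; Be³⁺ is already 1 electron into the core; K³⁺ is already 2 electrons into the core.
Usually core removal costs more than valence removal, but here the competition is close: a tightly held n=2 valence electron can cost more to remove than an n=3 core electron, so the actual values have to decide it.
Valence configurations: C³⁺ [He]2s¹, Si³⁺ [Ne]3s¹.
The numbers (kJ/mol): C 6223, Si 4356, Be 21007, K 5877.
Hence IE_4: Si < K < C < Be.

Be > C > K > Si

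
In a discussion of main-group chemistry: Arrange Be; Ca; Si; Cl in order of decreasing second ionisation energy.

IE_2 is the cost of taking one more electron from the +1 cation: Be⁺ still has 1 valence electron; Ca⁺ still has 1 valence electron; Si⁺ still has 3 valence electrons; Cl⁺ still has 6 valence electrons.
All are still removing valence electrons, so compare the +1 ions as you would atoms: IE_2 generally rises across a period (higher Z_eff) and falls down a group (larger shell), subject to the usual subshell exceptions.
Valence configurations: Be⁺ [He]2s¹, Ca⁺ [Ar]4s¹, Si⁺ [Ne]3s²3p¹, Cl⁺ [Ne]3s²3p⁴.
Tabulated IE_2 (kJ/mol): Be 1757, Ca 1145, Si 1577, Cl 2298.
Overall IE_2 order: Ca < Si < Be < Cl.

Cl > Be > Si > Ca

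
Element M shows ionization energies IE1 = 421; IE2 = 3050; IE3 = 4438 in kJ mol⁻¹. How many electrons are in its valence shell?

1

Look for the largest jump between consecutive ionization energies: IE2/IE1 ≈ 7.2, far larger than any earlier ratio.
That jump marks the point where a core electron is being removed. So the atom has 1 valence electron.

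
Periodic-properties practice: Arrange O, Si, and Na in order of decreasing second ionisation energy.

Na, O, Si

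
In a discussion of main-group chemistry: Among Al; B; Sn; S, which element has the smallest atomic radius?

B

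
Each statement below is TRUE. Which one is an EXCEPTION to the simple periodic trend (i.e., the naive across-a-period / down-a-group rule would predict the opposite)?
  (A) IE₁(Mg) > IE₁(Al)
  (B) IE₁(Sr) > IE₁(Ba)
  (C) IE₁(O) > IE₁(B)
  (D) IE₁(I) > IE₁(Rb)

(A)

The general trend: first ionization energy increases across a period and decreases down a group.
(A) Mg (period 3, group 2) vs Al (period 3, group 13): the stated order contradicts the simple trend.
(B) Sr (period 5, group 2) vs Ba (period 6, group 2): the stated order agrees with the simple trend.
(C) O (period 2, group 16) vs B (period 2, group 13): the stated order agrees with the simple trend.
(D) I (period 5, group 17) vs Rb (period 5, group 1): the stated order agrees with the simple trend.
The exception is (A): Al's single 3p electron is easier to remove than one from Mg's filled 3s².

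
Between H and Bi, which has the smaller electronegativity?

Bi

H is in period 1, group 1; Bi is in period 6, group 15.
Atoms toward the upper right of the periodic table pull bonding electrons most strongly.
Neither a single period nor a single group — weigh both effects.
H > Bi: the two effects oppose for this pair; the down-group effect wins (2.20 vs 2.02).
Tabulated electronegativity (Pauling): H 2.20, Bi 2.02.
So Bi has the smaller electronegativity (Bi < H).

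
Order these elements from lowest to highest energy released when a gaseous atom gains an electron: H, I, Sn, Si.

H is in period 1, group 1; Si is in period 3, group 14; Sn is in period 5, group 14; I is in period 5, group 17.
Adding an electron releases more energy for atoms nearer the top right (short of the noble gases).
These span different periods and groups, so the two trends combine.
Sn > H: the two effects oppose for this pair; the across-period effect wins (107 vs 73 kJ/mol).
Si > Sn: Si sits above Sn in group 14, so the down-group effect alone puts Si higher.
I > Si: the two effects oppose for this pair; the across-period effect wins (295 vs 134 kJ/mol).
Approximate values (kJ/mol): H 73, Si 134, Sn 107, I 295.
So from lowest to highest: H < Sn < Si < I.

H < Sn < Si < I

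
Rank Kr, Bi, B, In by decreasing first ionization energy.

IE₁ increases left→right with effective nuclear charge and decreases top→bottom as the valence shell moves farther out.
Neither a single period nor a single group — weigh both effects.
Bi > In: period and group pull opposite ways; the across-period shift dominates (703 vs 558 kJ/mol).
B > Bi: the two effects oppose for this pair; the down-group effect wins (801 vs 703 kJ/mol).
Kr > B: the two effects oppose for this pair; the across-period effect wins (1351 vs 801 kJ/mol).
Approximate values (kJ/mol): B 801, Kr 1351, In 558, Bi 703.
So from highest to lowest: Kr > B > Bi > In.

Kr > B > Bi > In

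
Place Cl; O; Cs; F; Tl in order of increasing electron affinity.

Tl < Cs < O < F < Cl

O is in period 2, group 16; F is in period 2, group 17; Cl is in period 3, group 17; Cs is in period 6, group 1; Tl is in period 6, group 13.
Atoms with high Z_eff and room in the valence shell (especially the halogens) have the most exothermic electron affinities.
Here both period and group differ, so the two effects have to be weighed against each other.
Cs > Tl: this pair runs against the simple trend — see the exception note.
O > Cs: both effects reinforce here, so O is clearly the higher of the two.
F > O: F lies to the right of O in period 2, so the across-period effect alone puts F higher.
Cl > F: this pair runs against the simple trend — see the exception note.
Note the exception: Cs has a higher electron affinity than Tl, contrary to the simple trend — Tl's ns²np¹ configuration gives only a small electron affinity — the sparsely filled np subshell binds an added electron weakly.
Note the exception: Cl has a higher electron affinity than F, contrary to the simple trend — F's small 2p subshell makes the incoming electron feel strong e⁻–e⁻ repulsion, so Cl actually releases more energy on gaining an electron.
Tabulated electron affinity (kJ/mol): O 141, F 328, Cl 349, Cs 46, Tl 19.
So from lowest to highest: Tl < Cs < O < F < Cl.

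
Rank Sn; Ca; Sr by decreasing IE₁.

Sn > Ca > Sr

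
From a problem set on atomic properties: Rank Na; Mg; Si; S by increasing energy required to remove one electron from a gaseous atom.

Na is in period 3, group 1; Mg is in period 3, group 2; Si is in period 3, group 14; S is in period 3, group 16.
Removing the outermost electron gets harder across a period and easier down a group.
All lie in period 3, so first ionization energy increases left to right.
So from lowest to highest: Na < Mg < Si < S.

Na < Mg < Si < S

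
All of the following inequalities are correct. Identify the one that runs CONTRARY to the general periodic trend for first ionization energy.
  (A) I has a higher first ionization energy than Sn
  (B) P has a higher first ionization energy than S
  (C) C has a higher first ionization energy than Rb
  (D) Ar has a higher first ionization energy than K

(B)

The general trend: first ionization energy increases across a period and decreases down a group.
(A) I (period 5, group 17) vs Sn (period 5, group 14): the stated order agrees with the simple trend.
(B) P (period 3, group 15) vs S (period 3, group 16): the stated order contradicts the simple trend.
(C) C (period 2, group 14) vs Rb (period 5, group 1): the stated order agrees with the simple trend.
(D) Ar (period 3, group 18) vs K (period 4, group 1): the stated order agrees with the simple trend.
The exception is (B): S (3p⁴) ionizes more easily than half-filled P (3p³) because the paired 3p electron in S is pushed out by e⁻–e⁻ repulsion.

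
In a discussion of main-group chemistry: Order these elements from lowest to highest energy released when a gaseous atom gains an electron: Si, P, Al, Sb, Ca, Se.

Ca < Al < P < Sb < Si < Se

Al is in period 3, group 13; Si is in period 3, group 14; P is in period 3, group 15; Ca is in period 4, group 2; Se is in period 4, group 16; Sb is in period 5, group 15.
Adding an electron releases more energy for atoms nearer the top right (short of the noble gases).
Neither a single period nor a single group — weigh both effects.
Al > Ca: both effects reinforce here, so Al is clearly the higher of the two.
P > Al: both are in period 3; the period trend gives P the larger value.
Sb > P: this pair runs against the simple trend — see the exception note.
Si > Sb: period and group pull opposite ways; the down-group shift dominates (134 vs 103 kJ/mol).
Se > Si: the two effects oppose for this pair; the across-period effect wins (195 vs 134 kJ/mol).
Note the exception: Sb has a higher electron affinity than P, contrary to the simple trend — both are half-filled np³, but the pairing/repulsion penalty for the added electron shrinks as the p orbitals become larger and more diffuse down the group, and for Sb that outweighs the weaker nuclear attraction.
Note the exception: Si has a higher electron affinity than P, contrary to the simple trend — adding an electron to P's half-filled 3p³ is unfavourable, so Si (3p²) has the more exothermic EA.
Tabulated electron affinity (kJ/mol): Al 42, Si 134, P 72, Ca 2, Se 195, Sb 103.
So from lowest to highest: Ca < Al < P < Sb < Si < Se.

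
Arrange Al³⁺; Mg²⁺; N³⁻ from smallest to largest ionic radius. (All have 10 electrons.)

All of these have 10 electrons, so size is governed by nuclear charge alone: the more protons, the stronger the pull on the same electron cloud, and the smaller the ion.
Nuclear charges: Al³⁺ (Z=13), Mg²⁺ (Z=12), N³⁻ (Z=7).
Smallest to largest: Al³⁺ < Mg²⁺ < N³⁻.

Al³⁺ < Mg²⁺ < N³⁻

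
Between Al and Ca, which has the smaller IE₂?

Ca

IE_2 is the cost of taking one more electron from the +1 cation: Al⁺ still has 2 valence electrons; Ca⁺ still has 1 valence electron.
All are still removing valence electrons, so compare the +1 ions as you would atoms: IE_2 generally rises across a period (higher Z_eff) and falls down a group (larger shell), subject to the usual subshell exceptions.
Valence configurations: Al⁺ [Ne]3s², Ca⁺ [Ar]4s¹.
Approximate IE_2 values (kJ/mol): Al 1817, Ca 1145.
Putting it together, IE_2: Ca < Al.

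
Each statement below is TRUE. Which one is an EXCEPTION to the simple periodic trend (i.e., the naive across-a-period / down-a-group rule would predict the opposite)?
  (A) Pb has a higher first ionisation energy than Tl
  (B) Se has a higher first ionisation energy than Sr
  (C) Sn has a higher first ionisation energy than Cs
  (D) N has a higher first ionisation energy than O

The general trend: first ionisation energy increases across a period and decreases down a group.
(A) Pb (period 6, group 14) vs Tl (period 6, group 13): the stated order agrees with the simple trend.
(B) Se (period 4, group 16) vs Sr (period 5, group 2): the stated order agrees with the simple trend.
(C) Sn (period 5, group 14) vs Cs (period 6, group 1): the stated order agrees with the simple trend.
(D) N (period 2, group 15) vs O (period 2, group 16): the stated order contradicts the simple trend.
The exception is (D): pairing an electron in O's 2p⁴ costs repulsion energy, so O ionizes more easily than half-filled N (2p³).

(D)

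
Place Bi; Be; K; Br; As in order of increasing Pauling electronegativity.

K, Be, Bi, As, Br

Electronegativity increases across a period and decreases down a group, tracking effective nuclear charge and atomic size.
These span different periods and groups, so the two trends combine.
Be > K: relative to K, both the across-period and down-group shifts push Be's electronegativity up.
Bi > Be: period and group pull opposite ways; the across-period shift dominates (2.02 vs 1.57).
As > Bi: they share group 15; the group trend gives As the larger value.
Br > As: Br lies to the right of As in period 4, so the across-period effect alone puts Br higher.
Approximate values (Pauling): Be 1.57, K 0.82, As 2.18, Br 2.96, Bi 2.02.
So from lowest to highest: K < Be < Bi < As < Br.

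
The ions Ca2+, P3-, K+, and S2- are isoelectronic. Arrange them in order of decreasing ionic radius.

P3-, S2-, K+, Ca2+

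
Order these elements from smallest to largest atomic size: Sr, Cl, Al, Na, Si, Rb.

Cl, Si, Al, Na, Sr, Rb

Moving right in a period, electrons are added to the same shell under a stronger nuclear pull, so atoms get smaller; moving down, a new shell is opened and atoms get larger.
These span different periods and groups, so the two trends combine.
Si > Cl: both are in period 3; the period trend gives Si the larger value.
Al > Si: Al lies to the left of Si in period 3, so the across-period effect alone puts Al larger.
Na > Al: both are in period 3; the period trend gives Na the larger value.
Sr > Na: the two effects oppose for this pair; the down-group effect wins (185 vs 155 pm).
Rb > Sr: both are in period 5; the period trend gives Rb the larger value.
For reference (pm): Na 155, Al 126, Si 116, Cl 99, Rb 210, Sr 185.
So from smallest to largest: Cl < Si < Al < Na < Sr < Rb.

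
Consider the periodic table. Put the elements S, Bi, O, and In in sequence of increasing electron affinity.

In, Bi, O, S

O is in period 2, group 16; S is in period 3, group 16; In is in period 5, group 13; Bi is in period 6, group 15.
Atoms with high Z_eff and room in the valence shell (especially the halogens) have the most exothermic electron affinities.
Neither a single period nor a single group — weigh both effects.
Bi > In: period and group pull opposite ways; the across-period shift dominates (91 vs 29 kJ/mol).
O > Bi: both effects reinforce here, so O is clearly the higher of the two.
S > O: this pair runs against the simple trend — see the exception note.
Note the exception: S has a higher electron affinity than O, contrary to the simple trend — the compact 2p subshell of O repels the added electron more than S's larger 3p does.
For reference (kJ/mol): O 141, S 200, In 29, Bi 91.
So from lowest to highest: In < Bi < O < S.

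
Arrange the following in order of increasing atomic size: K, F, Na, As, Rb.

Atomic radius shrinks across a period as nuclear charge pulls the same shell inward, and grows down a group as new shells are added.
Here both period and group differ, so the two effects have to be weighed against each other.
As > F: relative to F, both the across-period and down-group shifts push As's atomic radius up.
Na > As: period and group pull opposite ways; the across-period shift dominates (155 vs 121 pm).
K > Na: K sits below Na in group 1, so the down-group effect alone puts K larger.
Rb > K: they share group 1; the group trend gives Rb the larger value.
Approximate values (pm): F 64, Na 155, K 196, As 121, Rb 210.
So from smallest to largest: F < As < Na < K < Rb.

F < As < Na < K < Rb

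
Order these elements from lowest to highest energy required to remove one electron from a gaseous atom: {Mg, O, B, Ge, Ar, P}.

Mg < Ge < B < P < O < Ar

Across a period the outer electron is held more tightly (higher IE₁); down a group it sits in a higher shell, more shielded, and comes off more easily.
These span different periods and groups, so the two trends combine.
Ge > Mg: period and group pull opposite ways; the across-period shift dominates (762 vs 738 kJ/mol).
B > Ge: period and group pull opposite ways; the down-group shift dominates (801 vs 762 kJ/mol).
P > B: period and group pull opposite ways; the across-period shift dominates (1012 vs 801 kJ/mol).
O > P: relative to P, both the across-period and down-group shifts push O's first ionization energy up.
Ar > O: the two effects oppose for this pair; the across-period effect wins (1521 vs 1314 kJ/mol).
Approximate values (kJ/mol): B 801, O 1314, Mg 738, P 1012, Ar 1521, Ge 762.
So from lowest to highest: Mg < Ge < B < P < O < Ar.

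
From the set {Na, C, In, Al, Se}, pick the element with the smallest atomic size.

C

C is in period 2, group 14; Na is in period 3, group 1; Al is in period 3, group 13; Se is in period 4, group 16; In is in period 5, group 13.
Radius decreases left→right (rising Z_eff, same n) and increases top→bottom (higher n).
These span different periods and groups, so the two trends combine.
Se > C: the two effects oppose for this pair; the down-group effect wins (116 vs 75 pm).
Al > Se: period and group pull opposite ways; the across-period shift dominates (126 vs 116 pm).
In > Al: In sits below Al in group 13, so the down-group effect alone puts In larger.
Na > In: the two effects oppose for this pair; the across-period effect wins (155 vs 142 pm).
Tabulated atomic radius (pm): C 75, Na 155, Al 126, Se 116, In 142.
The smallest atomic size among these belongs to C.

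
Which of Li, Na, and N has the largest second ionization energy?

Li

Consider each +1 ion: Li⁺ is the bare [He] core; Na⁺ is the bare [Ne] core; N⁺ still has 4 valence electrons.
Core electrons are held far more tightly than valence electrons, so Na and Li top the IE_2 order.
Approximate IE_2 values (kJ/mol): Li 7298, Na 4562, N 2856.
Overall IE_2 order: N < Na < Li.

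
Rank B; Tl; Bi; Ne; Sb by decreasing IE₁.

Ne > Sb > B > Bi > Tl

B is in period 2, group 13; Ne is in period 2, group 18; Sb is in period 5, group 15; Tl is in period 6, group 13; Bi is in period 6, group 15.
Removing the outermost electron gets harder across a period and easier down a group.
These span different periods and groups, so the two trends combine.
Bi > Tl: Bi lies to the right of Tl in period 6, so the across-period effect alone puts Bi higher.
B > Bi: the two effects oppose for this pair; the down-group effect wins (801 vs 703 kJ/mol).
Sb > B: the two effects oppose for this pair; the across-period effect wins (831 vs 801 kJ/mol).
Ne > Sb: both effects reinforce here, so Ne is clearly the higher of the two.
Tabulated first ionization energy (kJ/mol): B 801, Ne 2081, Sb 831, Tl 589, Bi 703.
So from highest to lowest: Ne > Sb > B > Bi > Tl.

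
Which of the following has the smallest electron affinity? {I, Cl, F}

I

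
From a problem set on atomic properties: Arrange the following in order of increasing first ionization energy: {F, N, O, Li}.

Li < O < N < F

IE₁ increases left→right with effective nuclear charge and decreases top→bottom as the valence shell moves farther out.
All lie in period 2; the across-period trend (first ionization energy increases left to right) applies, with the exception below.
Note the exception: N has a higher first ionization energy than O, contrary to the simple trend — pairing an electron in O's 2p⁴ costs repulsion energy, so O ionizes more easily than half-filled N (2p³).
Approximate values (kJ/mol): Li 520, N 1402, O 1314, F 1681.
So from lowest to highest: Li < O < N < F.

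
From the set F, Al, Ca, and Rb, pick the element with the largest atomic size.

Rb

Moving right in a period, electrons are added to the same shell under a stronger nuclear pull, so atoms get smaller; moving down, a new shell is opened and atoms get larger.
These span different periods and groups, so the two trends combine.
Al > F: both effects reinforce here, so Al is clearly the larger of the two.
Ca > Al: relative to Al, both the across-period and down-group shifts push Ca's atomic radius up.
Rb > Ca: both effects reinforce here, so Rb is clearly the larger of the two.
Tabulated atomic radius (pm): F 64, Al 126, Ca 171, Rb 210.
The largest atomic size among these belongs to Rb.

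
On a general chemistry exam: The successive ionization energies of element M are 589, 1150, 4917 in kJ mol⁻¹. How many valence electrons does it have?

2

Look for the largest jump between consecutive ionization energies: IE3/IE2 ≈ 4.3, far larger than any earlier ratio.
That jump marks the point where a core electron is being removed. So the atom has 2 valence electrons.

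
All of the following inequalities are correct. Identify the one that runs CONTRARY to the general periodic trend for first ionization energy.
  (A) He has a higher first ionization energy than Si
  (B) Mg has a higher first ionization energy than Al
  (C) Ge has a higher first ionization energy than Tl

(B)

The general trend: first ionization energy increases across a period and decreases down a group.
(A) He (period 1, group 18) vs Si (period 3, group 14): the stated order agrees with the simple trend.
(B) Mg (period 3, group 2) vs Al (period 3, group 13): the stated order contradicts the simple trend.
(C) Ge (period 4, group 14) vs Tl (period 6, group 13): the stated order agrees with the simple trend.
The exception is (B): Al's single 3p electron is easier to remove than one from Mg's filled 3s².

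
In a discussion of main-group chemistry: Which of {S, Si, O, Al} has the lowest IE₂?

Si

Consider each +1 ion: S⁺ still has 5 valence electrons; Si⁺ still has 3 valence electrons; O⁺ still has 5 valence electrons; Al⁺ still has 2 valence electrons.
All are still removing valence electrons, so compare the +1 ions as you would atoms: IE_2 generally rises across a period (higher Z_eff) and falls down a group (larger shell), subject to the usual subshell exceptions.
Valence configurations: S⁺ [Ne]3s²3p³, Si⁺ [Ne]3s²3p¹, O⁺ [He]2s²2p³, Al⁺ [Ne]3s².
Si⁺ loses a lone 3p electron whereas Al⁺ must break into a filled 3s² pair, so IE_2(Al) > IE_2(Si) even though Si has the higher nuclear charge.
The numbers (kJ/mol): S 2252, Si 1577, O 3388, Al 1817.
Hence IE_2: Si < Al < S < O.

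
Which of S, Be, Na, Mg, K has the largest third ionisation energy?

Be

The third ionization energy removes an electron from the +2 ion. For each element: S²⁺ still has 4 valence electrons; Be²⁺ is the bare [He] core; Na²⁺ is already 1 electron into the core; Mg²⁺ is the bare [Ne] core; K²⁺ is already 1 electron into the core.
Core electrons are held far more tightly than valence electrons, so K, Na, Mg and Be top the IE_3 order.
Approximate IE_3 values (kJ/mol): S 3357, Be 14849, Na 6910, Mg 7733, K 4420.
Putting it together, IE_3: S < K < Na < Mg < Be.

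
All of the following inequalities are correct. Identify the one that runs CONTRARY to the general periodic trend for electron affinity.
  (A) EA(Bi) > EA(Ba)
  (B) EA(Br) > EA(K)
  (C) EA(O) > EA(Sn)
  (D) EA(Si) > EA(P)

The general trend: electron affinity increases across a period and decreases down a group.
(A) Bi (period 6, group 15) vs Ba (period 6, group 2): the stated order agrees with the simple trend.
(B) Br (period 4, group 17) vs K (period 4, group 1): the stated order agrees with the simple trend.
(C) O (period 2, group 16) vs Sn (period 5, group 14): the stated order agrees with the simple trend.
(D) Si (period 3, group 14) vs P (period 3, group 15): the stated order contradicts the simple trend.
The exception is (D): adding an electron to P's half-filled 3p³ is unfavourable, so Si (3p²) has the more exothermic EA.

(D)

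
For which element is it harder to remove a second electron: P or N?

After 1 electron has been removed, what remains? P⁺ still has 4 valence electrons; N⁺ still has 4 valence electrons.
All are still removing valence electrons, so compare the +1 ions as you would atoms: IE_2 generally rises across a period (higher Z_eff) and falls down a group (larger shell), subject to the usual subshell exceptions.
Valence configurations: P⁺ [Ne]3s²3p², N⁺ [He]2s²2p².
Tabulated IE_2 (kJ/mol): P 1907, N 2856.
Overall IE_2 order: P < N.

N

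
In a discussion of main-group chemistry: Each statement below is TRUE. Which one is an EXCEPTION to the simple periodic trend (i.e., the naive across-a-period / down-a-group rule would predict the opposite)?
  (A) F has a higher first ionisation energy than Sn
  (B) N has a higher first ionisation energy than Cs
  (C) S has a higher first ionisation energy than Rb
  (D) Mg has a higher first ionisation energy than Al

(D)

The general trend: first ionisation energy increases across a period and decreases down a group.
(A) F (period 2, group 17) vs Sn (period 5, group 14): the stated order agrees with the simple trend.
(B) N (period 2, group 15) vs Cs (period 6, group 1): the stated order agrees with the simple trend.
(C) S (period 3, group 16) vs Rb (period 5, group 1): the stated order agrees with the simple trend.
(D) Mg (period 3, group 2) vs Al (period 3, group 13): the stated order contradicts the simple trend.
The exception is (D): Al's single 3p electron is easier to remove than one from Mg's filled 3s².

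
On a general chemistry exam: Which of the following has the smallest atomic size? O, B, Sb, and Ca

O

Radius decreases left→right (rising Z_eff, same n) and increases top→bottom (higher n).
These span different periods and groups, so the two trends combine.
B > O: both are in period 2; the period trend gives B the larger value.
Sb > B: the two effects oppose for this pair; the down-group effect wins (140 vs 85 pm).
Ca > Sb: period and group pull opposite ways; the across-period shift dominates (171 vs 140 pm).
Approximate values (pm): B 85, O 63, Ca 171, Sb 140.
The smallest atomic size among these belongs to O.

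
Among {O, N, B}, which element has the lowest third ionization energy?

IE_3 is the cost of taking one more electron from the +2 cation: O²⁺ still has 4 valence electrons; N²⁺ still has 3 valence electrons; B²⁺ still has 1 valence electron.
All are still removing valence electrons, so compare the +2 ions as you would atoms: IE_3 generally rises across a period (higher Z_eff) and falls down a group (larger shell), subject to the usual subshell exceptions.
Valence configurations: O²⁺ [He]2s²2p², N²⁺ [He]2s²2p¹, B²⁺ [He]2s¹.
Approximate IE_3 values (kJ/mol): O 5300, N 4578, B 3660.
Hence IE_3: B < N < O.

B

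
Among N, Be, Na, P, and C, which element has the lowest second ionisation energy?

Be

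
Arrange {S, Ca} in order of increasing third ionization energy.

IE_3 is the cost of taking one more electron from the +2 cation: S²⁺ still has 4 valence electrons; Ca²⁺ is the bare [Ar] core.
Pulling an electron out of a noble-gas core costs far more than removing a remaining valence electron, so Ca sits at the high end of IE_3.
The numbers (kJ/mol): S 3357, Ca 4912.
Putting it together, IE_3: S < Ca.

S < Ca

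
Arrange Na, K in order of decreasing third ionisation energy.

Na, K

IE_3 is the cost of taking one more electron from the +2 cation: Na²⁺ is already 1 electron into the core; K²⁺ is already 1 electron into the core.
All of these are removing an electron from a noble-gas core or deeper; the smaller core (lower principal quantum number) is held far more tightly, and within a period the higher nuclear charge binds the same core more tightly.
Tabulated IE_3 (kJ/mol): Na 6910, K 4420.
Overall IE_3 order: K < Na.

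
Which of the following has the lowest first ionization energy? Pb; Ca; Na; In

Na

Across a period the outer electron is held more tightly (higher IE₁); down a group it sits in a higher shell, more shielded, and comes off more easily.
A diagonal step moves right (one effect) and down (the opposite effect) at once.
In > Na: period and group pull opposite ways; the across-period shift dominates (558 vs 496 kJ/mol).
Ca > In: the two effects oppose for this pair; the down-group effect wins (590 vs 558 kJ/mol).
Pb > Ca: period and group pull opposite ways; the across-period shift dominates (716 vs 590 kJ/mol).
Approximate values (kJ/mol): Na 496, Ca 590, In 558, Pb 716.
The lowest first ionization energy among these belongs to Na.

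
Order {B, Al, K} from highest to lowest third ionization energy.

After 2 electrons have been removed, what remains? B²⁺ still has 1 valence electron; Al²⁺ still has 1 valence electron; K²⁺ is already 1 electron into the core.
Core electrons are held far more tightly than valence electrons, so K tops the IE_3 order.
Valence configurations: B²⁺ [He]2s¹, Al²⁺ [Ne]3s¹.
Tabulated IE_3 (kJ/mol): B 3660, Al 2745, K 4420.
Hence IE_3: Al < B < K.

K, B, Al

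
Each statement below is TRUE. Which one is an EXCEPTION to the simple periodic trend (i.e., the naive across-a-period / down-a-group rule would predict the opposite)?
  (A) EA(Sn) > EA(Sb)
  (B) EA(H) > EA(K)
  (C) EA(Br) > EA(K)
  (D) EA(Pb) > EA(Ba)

The general trend: electron affinity increases across a period and decreases down a group.
(A) Sn (period 5, group 14) vs Sb (period 5, group 15): the stated order contradicts the simple trend.
(B) H (period 1, group 1) vs K (period 4, group 1): the stated order agrees with the simple trend.
(C) Br (period 4, group 17) vs K (period 4, group 1): the stated order agrees with the simple trend.
(D) Pb (period 6, group 14) vs Ba (period 6, group 2): the stated order agrees with the simple trend.
The exception is (A): adding an electron to Sb's half-filled 5p³ is unfavourable, so Sn has the more exothermic EA.

(A)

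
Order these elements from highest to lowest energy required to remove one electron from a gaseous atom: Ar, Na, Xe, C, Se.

First ionization energy rises across a period (greater Z_eff holds electrons more tightly) and falls down a group (valence electrons are farther from the nucleus).
Neither a single period nor a single group — weigh both effects.
Se > Na: period and group pull opposite ways; the across-period shift dominates (941 vs 496 kJ/mol).
C > Se: the two effects oppose for this pair; the down-group effect wins (1086 vs 941 kJ/mol).
Xe > C: the two effects oppose for this pair; the across-period effect wins (1170 vs 1086 kJ/mol).
Ar > Xe: Ar sits above Xe in group 18, so the down-group effect alone puts Ar higher.
For reference (kJ/mol): C 1086, Na 496, Ar 1521, Se 941, Xe 1170.
So from highest to lowest: Ar > Xe > C > Se > Na.

Ar > Xe > C > Se > Na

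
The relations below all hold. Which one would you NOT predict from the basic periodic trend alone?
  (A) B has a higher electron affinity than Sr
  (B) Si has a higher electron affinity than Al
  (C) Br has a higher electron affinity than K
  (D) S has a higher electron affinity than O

(D)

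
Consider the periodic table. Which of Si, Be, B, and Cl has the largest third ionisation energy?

Be

IE_3 is the cost of taking one more electron from the +2 cation: Si²⁺ still has 2 valence electrons; Be²⁺ is the bare [He] core; B²⁺ still has 1 valence electron; Cl²⁺ still has 5 valence electrons.
Pulling an electron out of a noble-gas core costs far more than removing a remaining valence electron, so Be sits at the high end of IE_3.
Valence configurations: Si²⁺ [Ne]3s², B²⁺ [He]2s¹, Cl²⁺ [Ne]3s²3p³.
Tabulated IE_3 (kJ/mol): Si 3232, Be 14849, B 3660, Cl 3822.
So the third ionization energies run Si < B < Cl < Be.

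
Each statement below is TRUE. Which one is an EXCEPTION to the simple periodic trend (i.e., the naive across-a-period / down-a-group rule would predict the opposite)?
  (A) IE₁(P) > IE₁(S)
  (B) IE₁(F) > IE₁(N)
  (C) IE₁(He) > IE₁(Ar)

(A)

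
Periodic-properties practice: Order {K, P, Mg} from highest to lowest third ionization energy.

Mg > K > P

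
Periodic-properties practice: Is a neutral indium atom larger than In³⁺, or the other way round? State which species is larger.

In

Forming In³⁺ removes 3 electrons from In. Fewer electrons for the same nuclear charge means less shielding and a higher Z_eff on the remaining electrons, and for main-group metals the entire outer shell is lost.
A cation is smaller than its parent atom: In³⁺ < In.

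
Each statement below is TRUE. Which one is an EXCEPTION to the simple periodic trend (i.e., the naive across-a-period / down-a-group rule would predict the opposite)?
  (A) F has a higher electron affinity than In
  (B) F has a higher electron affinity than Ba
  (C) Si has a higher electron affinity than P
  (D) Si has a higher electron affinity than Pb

(C)

The general trend: electron affinity increases across a period and decreases down a group.
(A) F (period 2, group 17) vs In (period 5, group 13): the stated order agrees with the simple trend.
(B) F (period 2, group 17) vs Ba (period 6, group 2): the stated order agrees with the simple trend.
(C) Si (period 3, group 14) vs P (period 3, group 15): the stated order contradicts the simple trend.
(D) Si (period 3, group 14) vs Pb (period 6, group 14): the stated order agrees with the simple trend.
The exception is (C): adding an electron to P's half-filled 3p³ is unfavourable, so Si (3p²) has the more exothermic EA.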